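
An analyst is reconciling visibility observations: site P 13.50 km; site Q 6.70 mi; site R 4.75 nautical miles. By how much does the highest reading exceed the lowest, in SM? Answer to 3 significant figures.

2.92 SM

site P: 13.50 km = 8.3885 SM.
site R: 4.75 nmi = 5.4662 SM.
Spread: 8.3885 − 5.4662 = 2.92 SM.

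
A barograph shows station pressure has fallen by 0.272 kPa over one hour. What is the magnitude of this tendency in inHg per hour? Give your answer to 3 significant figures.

0.272 kPa / 1 h × 0.2953 inHg/kPa = 0.0803 inHg/h.

0.0803 inHg per hour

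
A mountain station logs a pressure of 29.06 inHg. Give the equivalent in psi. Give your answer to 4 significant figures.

14.27 psi

1 inHg = 0.491154 psi, so 29.06 × 0.491154 = 14.27 psi.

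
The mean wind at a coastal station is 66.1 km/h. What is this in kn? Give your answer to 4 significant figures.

1 km/h = 0.539957 kt, so 66.1 × 0.539957 = 35.69 kt.

35.69 kt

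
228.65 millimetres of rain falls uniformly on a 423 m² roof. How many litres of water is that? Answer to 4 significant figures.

1 mm over 1 m² is 1 L, so volume = 228.65 × 423 = 96718.95 L ≈ 96720 L.

96720 litres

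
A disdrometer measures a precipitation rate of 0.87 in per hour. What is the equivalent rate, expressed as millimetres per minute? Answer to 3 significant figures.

0.87 in/hour × 25.4 mm/in × 0.0166667 hour/minute = 0.368 mm/minute.

0.368 mm/minute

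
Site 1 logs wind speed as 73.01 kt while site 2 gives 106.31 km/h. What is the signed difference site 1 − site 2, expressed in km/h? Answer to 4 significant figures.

site 1: 73.01 kt = 135.2145 km/h.
Difference: 135.2145 − 106.3100 = 28.90 km/h.

28.90 km/h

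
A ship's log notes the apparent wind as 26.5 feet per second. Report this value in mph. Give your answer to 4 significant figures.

18.07 mph

1 ft/s = 0.681818 mph, so 26.5 × 0.681818 = 18.07 mph.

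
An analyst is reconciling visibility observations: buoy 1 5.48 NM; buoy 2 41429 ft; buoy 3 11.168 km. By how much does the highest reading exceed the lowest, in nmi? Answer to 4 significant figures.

buoy 2: 41429 ft = 6.81834 nmi.
buoy 3: 11.168 km = 6.03024 nmi.
Spread: 6.81834 − 5.48000 = 1.338 nmi.

1.338 nmi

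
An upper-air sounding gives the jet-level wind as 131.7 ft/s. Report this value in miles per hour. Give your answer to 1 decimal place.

1 ft/s = 0.681818 mph, so 131.7 × 0.681818 = 89.8 mph.

89.8 mph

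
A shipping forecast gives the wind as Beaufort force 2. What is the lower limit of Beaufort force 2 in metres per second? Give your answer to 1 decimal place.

Beaufort 2 (light breeze) spans 1.6–3.3 m/s.

1.6 m/s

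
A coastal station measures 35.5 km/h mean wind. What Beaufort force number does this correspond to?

Beaufort force 5

35.5 km/h = 9.9 m/s, which is Beaufort 5 (fresh breeze, 8.0–10.7 m/s).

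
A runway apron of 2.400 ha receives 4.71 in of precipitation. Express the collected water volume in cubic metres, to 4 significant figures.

2871 cubic metres

Depth: 4.71 in × 25.4 = 119.634 mm.
Area: 2.400 ha = 24000 m².
1 mm over 1 m² is 1 L, so volume = 119.634 × 24000 = 2871216 L = 2871 m³.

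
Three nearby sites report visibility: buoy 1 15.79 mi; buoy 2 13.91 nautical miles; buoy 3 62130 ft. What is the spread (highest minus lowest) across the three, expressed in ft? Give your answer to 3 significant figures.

buoy 1: 15.79 SM = 83371.20 ft.
buoy 2: 13.91 nmi = 84518.77 ft.
Spread: 84518.77 − 62130.00 = 22400 ft.

22400 ft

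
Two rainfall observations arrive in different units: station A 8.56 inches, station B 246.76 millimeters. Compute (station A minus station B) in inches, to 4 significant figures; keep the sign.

-1.155 in

station B: 246.76 mm = 9.71496 in.
Difference: 8.56000 − 9.71496 = -1.155 in.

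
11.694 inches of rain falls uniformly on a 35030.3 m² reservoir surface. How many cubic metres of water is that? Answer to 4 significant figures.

10400 cubic metres

Depth: 11.694 in × 25.4 = 297.0276 mm.
1 mm over 1 m² is 1 L, so volume = 297.0276 × 35030.3 = 10404966 L = 10400 m³.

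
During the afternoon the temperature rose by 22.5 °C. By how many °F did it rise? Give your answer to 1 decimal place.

A change of 1 °C equals a change of 1.8 °F: Δ°F = 22.5 × 1.8 = 40.5 °F.

40.5 °F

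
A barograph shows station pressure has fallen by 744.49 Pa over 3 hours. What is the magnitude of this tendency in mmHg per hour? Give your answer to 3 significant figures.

744.49 Pa / 3 h × 0.00750062 mmHg/Pa = 1.86 mmHg/h.

1.86 mmHg per hour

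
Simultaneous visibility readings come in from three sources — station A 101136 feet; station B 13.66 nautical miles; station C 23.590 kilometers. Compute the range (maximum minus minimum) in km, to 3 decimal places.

7.236 km

station A: 101136 ft = 30.82625 km.
station B: 13.66 nmi = 25.29832 km.
Spread: 30.82625 − 23.59000 = 7.236 km.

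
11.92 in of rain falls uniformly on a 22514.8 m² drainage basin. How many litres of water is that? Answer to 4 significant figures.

Depth: 11.92 in × 25.4 = 302.768 mm.
1 mm over 1 m² is 1 L, so volume = 302.768 × 22514.8 = 6816761 L ≈ 6817000 L.

6817000 litres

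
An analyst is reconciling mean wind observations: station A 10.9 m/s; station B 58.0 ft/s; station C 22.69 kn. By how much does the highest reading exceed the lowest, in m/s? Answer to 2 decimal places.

6.78 m/s

station B: 58.0 ft/s = 17.6784 m/s.
station C: 22.69 kt = 11.6727 m/s.
Spread: 17.6784 − 10.9000 = 6.78 m/s.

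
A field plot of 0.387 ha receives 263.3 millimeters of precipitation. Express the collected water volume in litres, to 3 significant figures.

Area: 0.387 ha = 3870 m².
1 mm over 1 m² is 1 L, so volume = 263.3 × 3870 = 1018971 L ≈ 1020000 L.

1020000 litres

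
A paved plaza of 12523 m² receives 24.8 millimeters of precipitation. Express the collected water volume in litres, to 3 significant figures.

1 mm over 1 m² is 1 L, so volume = 24.8 × 12523 = 310570.4 L ≈ 311000 L.

311000 litres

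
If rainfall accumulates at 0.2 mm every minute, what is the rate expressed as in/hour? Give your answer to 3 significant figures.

0.472 in/hour

0.2 mm/minute × 0.0393701 in/mm × 60 minute/hour = 0.472 in/hour.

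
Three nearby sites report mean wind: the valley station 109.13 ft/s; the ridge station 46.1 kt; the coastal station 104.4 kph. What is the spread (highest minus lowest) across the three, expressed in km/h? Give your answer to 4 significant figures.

the valley station: 109.13 ft/s = 119.7462 km/h.
the ridge station: 46.1 kt = 85.3772 km/h.
Spread: 119.7462 − 85.3772 = 34.37 km/h.

34.37 km/h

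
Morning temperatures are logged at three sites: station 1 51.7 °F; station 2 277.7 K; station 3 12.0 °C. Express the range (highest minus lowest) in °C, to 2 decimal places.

7.45 °C

station 1: 51.7 °F = 10.944 °C.
station 2: 277.7 K = 4.550 °C.
Spread: 12.000 − 4.550 = 7.450 °C.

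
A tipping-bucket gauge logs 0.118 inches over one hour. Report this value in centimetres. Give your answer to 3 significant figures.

0.300 cm

1 in = 2.54 cm, so 0.118 × 2.54 = 0.300 cm.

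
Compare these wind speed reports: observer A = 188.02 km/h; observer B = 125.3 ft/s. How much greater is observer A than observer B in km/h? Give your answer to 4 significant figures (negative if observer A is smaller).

observer B: 125.3 ft/s = 137.4892 km/h.
Difference: 188.0200 − 137.4892 = 50.53 km/h.

50.53 km/h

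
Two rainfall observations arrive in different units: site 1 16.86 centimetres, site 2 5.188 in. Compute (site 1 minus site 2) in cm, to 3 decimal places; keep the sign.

3.682 cm

site 2: 5.188 in = 13.17752 cm.
Difference: 16.86000 − 13.17752 = 3.682 cm.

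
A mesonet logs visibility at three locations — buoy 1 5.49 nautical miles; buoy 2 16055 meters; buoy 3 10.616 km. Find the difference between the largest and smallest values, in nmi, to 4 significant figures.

buoy 2: 16055 m = 8.66901 nmi.
buoy 3: 10.616 km = 5.73218 nmi.
Spread: 8.66901 − 5.49000 = 3.179 nmi.

3.179 nmi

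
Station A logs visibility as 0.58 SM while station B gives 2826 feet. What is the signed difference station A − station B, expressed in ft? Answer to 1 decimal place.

236.4 ft

station A: 0.58 SM = 3062.400 ft.
Difference: 3062.400 − 2826.000 = 236.4 ft.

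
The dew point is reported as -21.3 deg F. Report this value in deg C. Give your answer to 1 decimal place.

-29.6 °C

°C = (°F − 32) × 5/9 = (-21.3 − 32) / 1.8 = -29.6 °C.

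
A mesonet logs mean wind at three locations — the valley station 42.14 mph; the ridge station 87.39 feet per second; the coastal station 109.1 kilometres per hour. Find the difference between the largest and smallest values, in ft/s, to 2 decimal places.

37.62 ft/s

the valley station: 42.14 mph = 61.8053 ft/s.
the coastal station: 109.1 km/h = 99.4277 ft/s.
Spread: 99.4277 − 61.8053 = 37.62 ft/s.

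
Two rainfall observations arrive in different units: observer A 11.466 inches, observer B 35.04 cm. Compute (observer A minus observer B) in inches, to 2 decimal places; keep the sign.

observer B: 35.04 cm = 13.7953 in.
Difference: 11.4660 − 13.7953 = -2.33 in.

-2.33 in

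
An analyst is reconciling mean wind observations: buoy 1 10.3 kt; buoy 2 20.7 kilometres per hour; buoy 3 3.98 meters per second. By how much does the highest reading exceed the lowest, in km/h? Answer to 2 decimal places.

buoy 1: 10.3 kt = 19.0756 km/h.
buoy 3: 3.98 m/s = 14.3280 km/h.
Spread: 20.7000 − 14.3280 = 6.37 km/h.

6.37 km/h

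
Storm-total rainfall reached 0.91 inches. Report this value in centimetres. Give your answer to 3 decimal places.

2.311 cm

1 in = 2.54 cm, so 0.91 × 2.54 = 2.311 cm.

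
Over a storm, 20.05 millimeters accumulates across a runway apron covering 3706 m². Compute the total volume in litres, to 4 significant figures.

74310 litres

1 mm over 1 m² is 1 L, so volume = 20.05 × 3706 = 74305.3 L ≈ 74310 L.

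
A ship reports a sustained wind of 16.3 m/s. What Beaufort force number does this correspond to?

Beaufort force 7

16.3 m/s lies in the Beaufort 7 band (near gale, 13.9–17.1 m/s).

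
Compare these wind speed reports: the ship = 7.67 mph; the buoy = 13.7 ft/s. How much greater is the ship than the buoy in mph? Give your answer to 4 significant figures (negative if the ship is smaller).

the buoy: 13.7 ft/s = 9.34091 mph.
Difference: 7.67000 − 9.34091 = -1.671 mph.

-1.671 mph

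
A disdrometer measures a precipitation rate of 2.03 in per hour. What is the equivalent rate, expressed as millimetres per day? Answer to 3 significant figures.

1240 mm/day

2.03 in/hour × 25.4 mm/in × 24 hour/day = 1240 mm/day.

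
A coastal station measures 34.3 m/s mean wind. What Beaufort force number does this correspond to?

34.3 m/s lies in the Beaufort 12 band (hurricane force, ≥32.7 m/s).

Beaufort force 12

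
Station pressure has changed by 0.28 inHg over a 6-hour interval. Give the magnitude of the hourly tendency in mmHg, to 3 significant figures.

1.19 mmHg per hour

0.28 inHg / 6 h × 25.4 mmHg/inHg = 1.19 mmHg/h.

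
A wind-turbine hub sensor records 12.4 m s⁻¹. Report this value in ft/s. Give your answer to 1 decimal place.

1 m/s = 3.28084 ft/s, so 12.4 × 3.28084 = 40.7 ft/s.

40.7 ft/s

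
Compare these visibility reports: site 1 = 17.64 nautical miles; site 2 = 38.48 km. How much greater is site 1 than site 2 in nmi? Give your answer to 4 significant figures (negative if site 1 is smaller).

-3.138 nmi

site 2: 38.48 km = 20.77754 nmi.
Difference: 17.64000 − 20.77754 = -3.138 nmi.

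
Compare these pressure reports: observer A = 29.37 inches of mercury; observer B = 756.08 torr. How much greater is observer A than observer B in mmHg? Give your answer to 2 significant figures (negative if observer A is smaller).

observer A: 29.37 inHg = 746.00 mmHg.
Difference: 746.00 − 756.08 = -10 mmHg.

-10 mmHg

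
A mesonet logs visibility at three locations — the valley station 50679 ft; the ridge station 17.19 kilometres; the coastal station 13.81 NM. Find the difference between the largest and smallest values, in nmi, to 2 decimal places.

the valley station: 50679 ft = 8.3407 nmi.
the ridge station: 17.19 km = 9.2819 nmi.
Spread: 13.8100 − 8.3407 = 5.47 nmi.

5.47 nmi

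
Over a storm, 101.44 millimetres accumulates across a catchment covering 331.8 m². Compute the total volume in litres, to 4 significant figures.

33660 litres

1 mm over 1 m² is 1 L, so volume = 101.44 × 331.8 = 33657.792 L ≈ 33660 L.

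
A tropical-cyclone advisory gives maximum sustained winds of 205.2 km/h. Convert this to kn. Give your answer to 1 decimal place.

1 km/h = 0.539957 kt, so 205.2 × 0.539957 = 110.8 kt.

110.8 kt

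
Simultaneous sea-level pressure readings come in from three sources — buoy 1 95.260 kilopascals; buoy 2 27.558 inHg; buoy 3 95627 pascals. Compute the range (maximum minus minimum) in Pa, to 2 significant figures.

2300 Pa

buoy 1: 95.260 kPa = 95260.00 Pa.
buoy 2: 27.558 inHg = 93322.11 Pa.
Spread: 95627.00 − 93322.11 = 2300 Pa.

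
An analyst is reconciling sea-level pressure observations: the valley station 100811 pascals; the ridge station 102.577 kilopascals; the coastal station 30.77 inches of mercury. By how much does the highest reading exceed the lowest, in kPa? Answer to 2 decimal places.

the valley station: 100811 Pa = 100.8110 kPa.
the coastal station: 30.77 inHg = 104.1992 kPa.
Spread: 104.1992 − 100.8110 = 3.39 kPa.

3.39 kPa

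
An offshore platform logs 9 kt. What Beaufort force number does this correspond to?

9 kt lies in the Beaufort 3 band (gentle breeze, 7–10 kt).

Beaufort force 3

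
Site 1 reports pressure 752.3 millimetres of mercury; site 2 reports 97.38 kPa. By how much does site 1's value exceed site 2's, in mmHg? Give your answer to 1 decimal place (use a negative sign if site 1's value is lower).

site 2: 97.38 kPa = 730.410 mmHg.
Difference: 752.300 − 730.410 = 21.9 mmHg.

21.9 mmHg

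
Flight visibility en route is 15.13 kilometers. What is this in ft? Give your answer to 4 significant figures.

1 km = 3280.84 ft, so 15.13 × 3280.84 = 49640 ft.

49640 ft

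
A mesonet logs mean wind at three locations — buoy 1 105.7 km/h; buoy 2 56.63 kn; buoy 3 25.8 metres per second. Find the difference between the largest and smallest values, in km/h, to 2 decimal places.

buoy 2: 56.63 kt = 104.8788 km/h.
buoy 3: 25.8 m/s = 92.8800 km/h.
Spread: 105.7000 − 92.8800 = 12.82 km/h.

12.82 km/h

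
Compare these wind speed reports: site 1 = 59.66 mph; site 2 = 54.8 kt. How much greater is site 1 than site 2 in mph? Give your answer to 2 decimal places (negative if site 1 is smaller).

site 2: 54.8 kt = 63.0627 mph.
Difference: 59.6600 − 63.0627 = -3.40 mph.

-3.40 mph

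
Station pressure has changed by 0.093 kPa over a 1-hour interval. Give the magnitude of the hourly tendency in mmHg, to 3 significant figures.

0.698 mmHg per hour

0.093 kPa / 1 h × 7.50062 mmHg/kPa = 0.698 mmHg/h.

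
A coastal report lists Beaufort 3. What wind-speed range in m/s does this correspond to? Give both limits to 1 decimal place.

3.4 to 5.4 m/s

Beaufort 3 (gentle breeze) spans 3.4–5.4 m/s.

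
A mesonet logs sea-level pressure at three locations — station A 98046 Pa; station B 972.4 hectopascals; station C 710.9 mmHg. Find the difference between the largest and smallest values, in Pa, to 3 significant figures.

station B: 972.4 hPa = 97240.00 Pa.
station C: 710.9 mmHg = 94778.89 Pa.
Spread: 98046.00 − 94778.89 = 3270 Pa.

3270 Pa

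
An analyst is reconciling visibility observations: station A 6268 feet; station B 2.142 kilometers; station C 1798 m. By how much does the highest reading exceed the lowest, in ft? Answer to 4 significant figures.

1129 ft

station B: 2.142 km = 7027.56 ft.
station C: 1798 m = 5898.95 ft.
Spread: 7027.56 − 5898.95 = 1129 ft.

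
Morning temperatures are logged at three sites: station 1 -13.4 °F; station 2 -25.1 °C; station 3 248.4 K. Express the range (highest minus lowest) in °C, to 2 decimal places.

0.47 °C

station 1: -13.4 °F = -25.222 °C.
station 3: 248.4 K = -24.750 °C.
Spread: (-24.750) − (-25.222) = 0.472 °C.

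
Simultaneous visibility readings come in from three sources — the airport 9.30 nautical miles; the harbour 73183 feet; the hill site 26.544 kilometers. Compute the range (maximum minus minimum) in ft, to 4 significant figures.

the airport: 9.30 nmi = 56507.87 ft.
the hill site: 26.544 km = 87086.61 ft.
Spread: 87086.61 − 56507.87 = 30580 ft.

30580 ft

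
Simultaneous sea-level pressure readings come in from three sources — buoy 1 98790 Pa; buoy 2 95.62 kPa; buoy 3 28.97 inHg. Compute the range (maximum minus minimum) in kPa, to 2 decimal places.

buoy 1: 98790 Pa = 98.7900 kPa.
buoy 3: 28.97 inHg = 98.1037 kPa.
Spread: 98.7900 − 95.6200 = 3.17 kPa.

3.17 kPa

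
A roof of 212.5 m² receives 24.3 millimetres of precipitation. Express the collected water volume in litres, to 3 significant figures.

1 mm over 1 m² is 1 L, so volume = 24.3 × 212.5 = 5163.75 L ≈ 5160 L.

5160 litres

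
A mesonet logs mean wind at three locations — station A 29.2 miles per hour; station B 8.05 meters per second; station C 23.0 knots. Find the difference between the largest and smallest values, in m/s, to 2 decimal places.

station A: 29.2 mph = 13.0536 m/s.
station C: 23.0 kt = 11.8322 m/s.
Spread: 13.0536 − 8.0500 = 5.00 m/s.

5.00 m/s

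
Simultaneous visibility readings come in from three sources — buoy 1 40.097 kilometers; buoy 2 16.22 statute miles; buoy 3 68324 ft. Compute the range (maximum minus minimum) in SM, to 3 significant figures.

12.0 SM

buoy 1: 40.097 km = 24.915 SM.
buoy 3: 68324 ft = 12.940 SM.
Spread: 24.915 − 12.940 = 12.0 SM.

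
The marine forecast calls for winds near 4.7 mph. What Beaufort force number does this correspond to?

4.7 mph = 2.1 m/s, which is Beaufort 2 (light breeze, 1.6–3.3 m/s).

Beaufort force 2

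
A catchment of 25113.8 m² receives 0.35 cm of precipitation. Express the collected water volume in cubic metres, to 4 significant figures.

Depth: 0.35 cm × 10 = 3.5 mm.
1 mm over 1 m² is 1 L, so volume = 3.5 × 25113.8 = 87898.3 L = 87.90 m³.

87.90 cubic metres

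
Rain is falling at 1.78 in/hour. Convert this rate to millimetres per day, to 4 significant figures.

1085 mm/day

1.78 in/hour × 25.4 mm/in × 24 hour/day = 1085 mm/day.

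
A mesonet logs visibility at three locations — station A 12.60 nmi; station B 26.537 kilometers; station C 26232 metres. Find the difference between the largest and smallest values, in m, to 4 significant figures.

station A: 12.60 nmi = 23335.20 m.
station B: 26.537 km = 26537.00 m.
Spread: 26537.00 − 23335.20 = 3202 m.

3202 m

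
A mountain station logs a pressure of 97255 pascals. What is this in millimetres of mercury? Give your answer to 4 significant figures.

1 Pa = 0.00750062 mmHg, so 97255 × 0.00750062 = 729.5 mmHg.

729.5 mmHg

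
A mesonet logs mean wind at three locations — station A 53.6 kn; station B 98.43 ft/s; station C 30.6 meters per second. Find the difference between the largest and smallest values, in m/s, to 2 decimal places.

station A: 53.6 kt = 27.5742 m/s.
station B: 98.43 ft/s = 30.0015 m/s.
Spread: 30.6000 − 27.5742 = 3.03 m/s.

3.03 m/s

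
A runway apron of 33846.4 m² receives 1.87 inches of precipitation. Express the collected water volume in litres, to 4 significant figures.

Depth: 1.87 in × 25.4 = 47.498 mm.
1 mm over 1 m² is 1 L, so volume = 47.498 × 33846.4 = 1607636.3 L ≈ 1608000 L.

1608000 litres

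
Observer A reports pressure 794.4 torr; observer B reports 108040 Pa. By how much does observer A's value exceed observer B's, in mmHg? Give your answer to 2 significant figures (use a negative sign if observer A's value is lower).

-16 mmHg

observer B: 108040 Pa = 810.37 mmHg.
Difference: 794.40 − 810.37 = -16 mmHg.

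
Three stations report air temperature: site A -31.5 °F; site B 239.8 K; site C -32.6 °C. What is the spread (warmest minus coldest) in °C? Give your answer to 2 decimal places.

2.68 °C

site A: -31.5 °F = -35.278 °C.
site B: 239.8 K = -33.350 °C.
Spread: (-32.600) − (-35.278) = 2.678 °C.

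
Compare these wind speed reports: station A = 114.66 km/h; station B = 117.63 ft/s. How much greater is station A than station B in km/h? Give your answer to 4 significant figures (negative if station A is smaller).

-14.41 km/h

station B: 117.63 ft/s = 129.0730 km/h.
Difference: 114.6600 − 129.0730 = -14.41 km/h.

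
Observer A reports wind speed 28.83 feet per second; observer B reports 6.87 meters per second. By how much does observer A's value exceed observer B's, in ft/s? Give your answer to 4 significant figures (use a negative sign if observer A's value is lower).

observer B: 6.87 m/s = 22.53937 ft/s.
Difference: 28.83000 − 22.53937 = 6.291 ft/s.

6.291 ft/s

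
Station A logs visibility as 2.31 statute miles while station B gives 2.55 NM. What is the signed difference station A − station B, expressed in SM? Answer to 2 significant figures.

station B: 2.55 nmi = 2.9345 SM.
Difference: 2.3100 − 2.9345 = -0.62 SM.

-0.62 SM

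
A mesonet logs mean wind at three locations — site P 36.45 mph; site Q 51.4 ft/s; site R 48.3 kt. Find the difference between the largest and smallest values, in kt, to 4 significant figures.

17.85 kt

site P: 36.45 mph = 31.6742 kt.
site Q: 51.4 ft/s = 30.4537 kt.
Spread: 48.3000 − 30.4537 = 17.85 kt.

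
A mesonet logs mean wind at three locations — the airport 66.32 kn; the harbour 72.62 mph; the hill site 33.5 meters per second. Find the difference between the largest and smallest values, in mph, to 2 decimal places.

3.70 mph

the airport: 66.32 kt = 76.3197 mph.
the hill site: 33.5 m/s = 74.9374 mph.
Spread: 76.3197 − 72.6200 = 3.70 mph.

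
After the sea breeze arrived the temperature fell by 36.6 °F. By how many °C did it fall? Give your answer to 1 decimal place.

A change of 1 °C equals a change of 1.8 °F: Δ°C = 36.6 × 0.5556 = 20.3 °C.

20.3 °C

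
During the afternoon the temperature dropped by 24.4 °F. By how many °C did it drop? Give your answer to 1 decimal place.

13.6 °C

A change of 1 °C equals a change of 1.8 °F: Δ°C = 24.4 × 0.5556 = 13.6 °C.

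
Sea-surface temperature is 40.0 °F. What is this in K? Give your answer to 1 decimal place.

First to °C: 4.44 °C.
Then to K: 277.6 K.

277.6 K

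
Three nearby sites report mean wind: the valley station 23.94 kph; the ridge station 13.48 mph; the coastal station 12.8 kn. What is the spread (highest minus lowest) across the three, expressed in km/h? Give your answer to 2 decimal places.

2.25 km/h

the ridge station: 13.48 mph = 21.6940 km/h.
the coastal station: 12.8 kt = 23.7056 km/h.
Spread: 23.9400 − 21.6940 = 2.25 km/h.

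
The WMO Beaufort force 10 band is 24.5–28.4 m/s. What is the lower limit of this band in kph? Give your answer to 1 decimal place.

24.5–28.4 m/s × 3.6 = 88.2–102.2 km/h.

88.2 km/h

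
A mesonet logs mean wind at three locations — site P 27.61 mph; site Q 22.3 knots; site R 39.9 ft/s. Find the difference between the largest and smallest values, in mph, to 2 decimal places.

site Q: 22.3 kt = 25.6624 mph.
site R: 39.9 ft/s = 27.2045 mph.
Spread: 27.6100 − 25.6624 = 1.95 mph.

1.95 mph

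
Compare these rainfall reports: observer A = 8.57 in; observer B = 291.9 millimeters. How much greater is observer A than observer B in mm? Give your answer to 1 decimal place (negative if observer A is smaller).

-74.2 mm

observer A: 8.57 in = 217.678 mm.
Difference: 217.678 − 291.900 = -74.2 mm.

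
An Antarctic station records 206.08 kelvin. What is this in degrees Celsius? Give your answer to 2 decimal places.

-67.07 °C

°C = 206.08 − 273.15 = -67.07 °C.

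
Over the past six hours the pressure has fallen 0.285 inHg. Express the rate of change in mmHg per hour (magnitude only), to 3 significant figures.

0.285 inHg / 6 h × 25.4 mmHg/inHg = 1.21 mmHg/h.

1.21 mmHg per hour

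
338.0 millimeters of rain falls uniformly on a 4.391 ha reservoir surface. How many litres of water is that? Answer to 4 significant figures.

Area: 4.391 ha = 43910 m².
1 mm over 1 m² is 1 L, so volume = 338 × 43910 = 14841580 L ≈ 14840000 L.

14840000 litres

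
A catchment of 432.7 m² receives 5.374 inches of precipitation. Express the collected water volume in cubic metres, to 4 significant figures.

59.06 cubic metres

Depth: 5.374 in × 25.4 = 136.4996 mm.
1 mm over 1 m² is 1 L, so volume = 136.4996 × 432.7 = 59063.377 L = 59.06 m³.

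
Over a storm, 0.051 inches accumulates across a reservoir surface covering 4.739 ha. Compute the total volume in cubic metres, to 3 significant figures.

Depth: 0.051 in × 25.4 = 1.2954 mm.
Area: 4.739 ha = 47390 m².
1 mm over 1 m² is 1 L, so volume = 1.2954 × 47390 = 61389.006 L = 61.4 m³.

61.4 cubic metres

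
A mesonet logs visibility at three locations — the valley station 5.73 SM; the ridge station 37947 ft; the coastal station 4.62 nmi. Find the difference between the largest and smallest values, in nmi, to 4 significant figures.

the valley station: 5.73 SM = 4.97923 nmi.
the ridge station: 37947 ft = 6.24527 nmi.
Spread: 6.24527 − 4.62000 = 1.625 nmi.

1.625 nmi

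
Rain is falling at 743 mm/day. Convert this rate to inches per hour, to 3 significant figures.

1.22 in/hour

743 mm/day × 0.0393701 in/mm × 0.0416667 day/hour = 1.22 in/hour.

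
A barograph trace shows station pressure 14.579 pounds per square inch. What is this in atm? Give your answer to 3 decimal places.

1 psi = 0.068046 atm, so 14.579 × 0.068046 = 0.992 atm.

0.992 atm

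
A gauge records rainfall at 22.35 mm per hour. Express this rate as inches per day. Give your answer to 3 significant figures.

21.1 in/day

22.35 mm/hour × 0.0393701 in/mm × 24 hour/day = 21.1 in/day.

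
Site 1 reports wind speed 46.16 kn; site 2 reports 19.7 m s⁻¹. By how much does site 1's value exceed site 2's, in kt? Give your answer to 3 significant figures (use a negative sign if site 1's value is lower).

7.87 kt

site 2: 19.7 m/s = 38.2937 kt.
Difference: 46.1600 − 38.2937 = 7.87 kt.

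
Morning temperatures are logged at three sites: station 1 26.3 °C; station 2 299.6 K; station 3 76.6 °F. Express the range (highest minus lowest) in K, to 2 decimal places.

1.67 K

station 2: 299.6 K = 26.450 °C.
station 3: 76.6 °F = 24.778 °C.
Spread: 26.450 − 24.778 = 1.672 °C.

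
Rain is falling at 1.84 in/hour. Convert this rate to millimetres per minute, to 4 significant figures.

0.7789 mm/minute

1.84 in/hour × 25.4 mm/in × 0.0166667 hour/minute = 0.7789 mm/minute.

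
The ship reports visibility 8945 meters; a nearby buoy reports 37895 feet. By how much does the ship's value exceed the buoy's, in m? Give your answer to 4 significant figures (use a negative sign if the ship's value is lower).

the buoy: 37895 ft = 11550.40 m.
Difference: 8945.00 − 11550.40 = -2605 m.

-2605 m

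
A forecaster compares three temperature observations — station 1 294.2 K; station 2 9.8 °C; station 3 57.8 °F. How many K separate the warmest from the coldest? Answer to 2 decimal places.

11.25 K

station 1: 294.2 K = 21.050 °C.
station 3: 57.8 °F = 14.333 °C.
Spread: 21.050 − 9.800 = 11.250 °C.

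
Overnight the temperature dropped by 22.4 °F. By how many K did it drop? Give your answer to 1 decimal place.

Converting a difference, only the 9/5 scale factor applies: ΔK = 22.4 × 0.5556 = 12.4 K.

12.4 K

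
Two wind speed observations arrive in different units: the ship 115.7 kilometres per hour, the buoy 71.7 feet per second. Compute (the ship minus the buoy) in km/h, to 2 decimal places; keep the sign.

37.03 km/h

the buoy: 71.7 ft/s = 78.67498 km/h.
Difference: 115.70000 − 78.67498 = 37.03 km/h.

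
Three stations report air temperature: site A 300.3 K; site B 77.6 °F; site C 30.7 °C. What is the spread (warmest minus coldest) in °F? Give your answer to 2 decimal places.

site A: 300.3 K = 27.150 °C.
site B: 77.6 °F = 25.333 °C.
Spread: 30.700 − 25.333 = 5.367 °C = 9.66 °F.

9.66 °F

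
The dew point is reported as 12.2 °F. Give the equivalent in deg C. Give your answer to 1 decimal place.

-11.0 °C

°C = (°F − 32) × 5/9 = (12.2 − 32) / 1.8 = -11.0 °C.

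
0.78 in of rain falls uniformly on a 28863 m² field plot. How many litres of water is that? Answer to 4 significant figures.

571800 litres

Depth: 0.78 in × 25.4 = 19.812 mm.
1 mm over 1 m² is 1 L, so volume = 19.812 × 28863 = 571833.76 L ≈ 571800 L.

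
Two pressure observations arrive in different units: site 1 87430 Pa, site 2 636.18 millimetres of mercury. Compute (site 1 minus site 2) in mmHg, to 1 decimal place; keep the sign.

site 1: 87430 Pa = 655.779 mmHg.
Difference: 655.779 − 636.180 = 19.6 mmHg.

19.6 mmHg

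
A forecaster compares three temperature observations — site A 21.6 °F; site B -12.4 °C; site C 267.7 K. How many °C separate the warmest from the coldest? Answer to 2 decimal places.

site A: 21.6 °F = -5.778 °C.
site C: 267.7 K = -5.450 °C.
Spread: (-5.450) − (-12.400) = 6.950 °C.

6.95 °C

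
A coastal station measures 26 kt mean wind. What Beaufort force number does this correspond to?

Beaufort force 6

26 kt lies in the Beaufort 6 band (strong breeze, 22–27 kt).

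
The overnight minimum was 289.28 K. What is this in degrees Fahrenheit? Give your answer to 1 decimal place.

First to °C: 16.13 °C.
Then to °F: 61.0 °F.

61.0 °F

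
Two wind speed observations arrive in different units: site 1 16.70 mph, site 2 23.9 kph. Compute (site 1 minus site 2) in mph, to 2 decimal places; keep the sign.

1.85 mph

site 2: 23.9 km/h = 14.8508 mph.
Difference: 16.7000 − 14.8508 = 1.85 mph.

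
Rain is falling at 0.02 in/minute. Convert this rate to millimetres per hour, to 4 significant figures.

30.48 mm/hour

0.02 in/minute × 25.4 mm/in × 60 minute/hour = 30.48 mm/hour.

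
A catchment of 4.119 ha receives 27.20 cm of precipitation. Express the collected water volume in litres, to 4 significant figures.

11200000 litres

Depth: 27.20 cm × 10 = 272 mm.
Area: 4.119 ha = 41190 m².
1 mm over 1 m² is 1 L, so volume = 272 × 41190 = 11203680 L ≈ 11200000 L.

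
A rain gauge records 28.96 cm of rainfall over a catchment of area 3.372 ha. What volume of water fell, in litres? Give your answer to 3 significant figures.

9770000 litres

Depth: 28.96 cm × 10 = 289.6 mm.
Area: 3.372 ha = 33720 m².
1 mm over 1 m² is 1 L, so volume = 289.6 × 33720 = 9765312 L ≈ 9770000 L.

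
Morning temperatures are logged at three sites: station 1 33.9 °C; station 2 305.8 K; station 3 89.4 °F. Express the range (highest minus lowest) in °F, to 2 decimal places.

station 2: 305.8 K = 32.650 °C.
station 3: 89.4 °F = 31.889 °C.
Spread: 33.900 − 31.889 = 2.011 °C = 3.62 °F.

3.62 °F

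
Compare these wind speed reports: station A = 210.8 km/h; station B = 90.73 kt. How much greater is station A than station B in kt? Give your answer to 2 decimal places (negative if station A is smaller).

station A: 210.8 km/h = 113.8229 kt.
Difference: 113.8229 − 90.7300 = 23.09 kt.

23.09 kt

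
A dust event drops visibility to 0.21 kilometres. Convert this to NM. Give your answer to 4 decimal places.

0.1134 nmi

1 km = 0.539957 nmi, so 0.21 × 0.539957 = 0.1134 nmi.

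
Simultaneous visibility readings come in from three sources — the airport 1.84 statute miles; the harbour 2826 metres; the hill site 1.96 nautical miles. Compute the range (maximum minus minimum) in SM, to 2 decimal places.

the harbour: 2826 m = 1.7560 SM.
the hill site: 1.96 nmi = 2.2555 SM.
Spread: 2.2555 − 1.7560 = 0.50 SM.

0.50 SM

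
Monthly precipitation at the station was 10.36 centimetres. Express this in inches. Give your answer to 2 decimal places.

1 cm = 0.393701 in, so 10.36 × 0.393701 = 4.08 in.

4.08 in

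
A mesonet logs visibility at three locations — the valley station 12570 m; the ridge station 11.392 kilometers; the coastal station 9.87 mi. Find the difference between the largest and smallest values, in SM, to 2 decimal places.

2.79 SM

the valley station: 12570 m = 7.8106 SM.
the ridge station: 11.392 km = 7.0787 SM.
Spread: 9.8700 − 7.0787 = 2.79 SM.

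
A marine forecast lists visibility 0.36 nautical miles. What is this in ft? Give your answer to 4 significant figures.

1 nmi = 6076.12 ft, so 0.36 × 6076.12 = 2187 ft.

2187 ft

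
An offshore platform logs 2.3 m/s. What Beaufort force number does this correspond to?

Beaufort force 2

2.3 m/s lies in the Beaufort 2 band (light breeze, 1.6–3.3 m/s).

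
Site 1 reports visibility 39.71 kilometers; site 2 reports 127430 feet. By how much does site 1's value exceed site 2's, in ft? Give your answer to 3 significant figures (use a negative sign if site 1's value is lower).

2850 ft

site 1: 39.71 km = 130282.15 ft.
Difference: 130282.15 − 127430.00 = 2850 ft.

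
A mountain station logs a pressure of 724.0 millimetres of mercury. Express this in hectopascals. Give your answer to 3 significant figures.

1 mmHg = 1.33322 hPa, so 724.0 × 1.33322 = 965 hPa.

965 hPa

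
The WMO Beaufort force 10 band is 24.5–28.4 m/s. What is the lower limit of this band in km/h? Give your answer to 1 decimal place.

88.2 km/h

24.5–28.4 m/s × 3.6 = 88.2–102.2 km/h.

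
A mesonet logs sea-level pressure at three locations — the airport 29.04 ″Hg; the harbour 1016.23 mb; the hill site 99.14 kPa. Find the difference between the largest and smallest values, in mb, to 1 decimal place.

32.8 mb

the airport: 29.04 inHg = 983.407 mb.
the hill site: 99.14 kPa = 991.400 mb.
Spread: 1016.230 − 983.407 = 32.8 mb.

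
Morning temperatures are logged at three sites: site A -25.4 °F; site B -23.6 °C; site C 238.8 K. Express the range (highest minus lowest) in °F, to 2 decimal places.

19.35 °F

site A: -25.4 °F = -31.889 °C.
site C: 238.8 K = -34.350 °C.
Spread: (-23.600) − (-34.350) = 10.750 °C = 19.35 °F.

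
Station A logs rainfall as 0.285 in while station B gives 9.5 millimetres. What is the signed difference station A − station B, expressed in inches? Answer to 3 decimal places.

-0.089 in

station B: 9.5 mm = 0.37402 in.
Difference: 0.28500 − 0.37402 = -0.089 in.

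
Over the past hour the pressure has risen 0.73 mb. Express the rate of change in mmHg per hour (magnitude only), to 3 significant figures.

0.73 mb / 1 h × 0.750062 mmHg/mb = 0.548 mmHg/h.

0.548 mmHg per hour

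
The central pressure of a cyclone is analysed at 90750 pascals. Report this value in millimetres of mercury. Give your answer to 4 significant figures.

1 Pa = 0.00750062 mmHg, so 90750 × 0.00750062 = 680.7 mmHg.

680.7 mmHg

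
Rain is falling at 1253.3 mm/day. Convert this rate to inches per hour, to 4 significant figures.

1253.3 mm/day × 0.0393701 in/mm × 0.0416667 day/hour = 2.056 in/hour.

2.056 in/hour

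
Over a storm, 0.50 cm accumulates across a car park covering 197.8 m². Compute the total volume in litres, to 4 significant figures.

Depth: 0.50 cm × 10 = 5 mm.
1 mm over 1 m² is 1 L, so volume = 5 × 197.8 = 989 L ≈ 989.0 L.

989.0 litres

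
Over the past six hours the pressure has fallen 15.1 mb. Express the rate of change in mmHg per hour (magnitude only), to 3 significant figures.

15.1 mb / 6 h × 0.750062 mmHg/mb = 1.89 mmHg/h.

1.89 mmHg per hour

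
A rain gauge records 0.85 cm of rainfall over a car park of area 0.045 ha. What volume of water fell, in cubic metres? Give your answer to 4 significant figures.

3.825 cubic metres

Depth: 0.85 cm × 10 = 8.5 mm.
Area: 0.045 ha = 450 m².
1 mm over 1 m² is 1 L, so volume = 8.5 × 450 = 3825 L = 3.825 m³.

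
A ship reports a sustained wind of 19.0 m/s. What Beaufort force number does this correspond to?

19.0 m/s lies in the Beaufort 8 band (gale, 17.2–20.7 m/s).

Beaufort force 8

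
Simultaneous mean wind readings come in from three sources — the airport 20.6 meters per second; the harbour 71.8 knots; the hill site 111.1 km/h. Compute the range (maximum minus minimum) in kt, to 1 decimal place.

the airport: 20.6 m/s = 40.043 kt.
the hill site: 111.1 km/h = 59.989 kt.
Spread: 71.800 − 40.043 = 31.8 kt.

31.8 kt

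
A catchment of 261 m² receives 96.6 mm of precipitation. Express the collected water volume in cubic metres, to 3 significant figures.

1 mm over 1 m² is 1 L, so volume = 96.6 × 261 = 25212.6 L = 25.2 m³.

25.2 cubic metres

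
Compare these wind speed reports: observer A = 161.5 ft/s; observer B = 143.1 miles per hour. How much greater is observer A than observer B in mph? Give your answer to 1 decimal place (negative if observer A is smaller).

observer A: 161.5 ft/s = 110.114 mph.
Difference: 110.114 − 143.100 = -33.0 mph.

-33.0 mph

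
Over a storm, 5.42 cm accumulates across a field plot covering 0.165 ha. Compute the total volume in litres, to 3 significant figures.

Depth: 5.42 cm × 10 = 54.2 mm.
Area: 0.165 ha = 1650 m².
1 mm over 1 m² is 1 L, so volume = 54.2 × 1650 = 89430 L ≈ 89400 L.

89400 litres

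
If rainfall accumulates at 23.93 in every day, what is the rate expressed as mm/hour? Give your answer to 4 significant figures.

23.93 in/day × 25.4 mm/in × 0.0416667 day/hour = 25.33 mm/hour.

25.33 mm/hour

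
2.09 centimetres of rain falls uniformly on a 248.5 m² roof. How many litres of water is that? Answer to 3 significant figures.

Depth: 2.09 cm × 10 = 20.9 mm.
1 mm over 1 m² is 1 L, so volume = 20.9 × 248.5 = 5193.65 L ≈ 5190 L.

5190 litres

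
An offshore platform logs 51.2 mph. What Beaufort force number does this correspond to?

51.2 mph = 22.9 m/s, which is Beaufort 9 (strong gale, 20.8–24.4 m/s).

Beaufort force 9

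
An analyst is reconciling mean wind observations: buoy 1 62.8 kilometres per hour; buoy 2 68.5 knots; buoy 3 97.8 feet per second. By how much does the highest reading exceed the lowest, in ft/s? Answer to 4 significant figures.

58.38 ft/s

buoy 1: 62.8 km/h = 57.2324 ft/s.
buoy 2: 68.5 kt = 115.6150 ft/s.
Spread: 115.6150 − 57.2324 = 58.38 ft/s.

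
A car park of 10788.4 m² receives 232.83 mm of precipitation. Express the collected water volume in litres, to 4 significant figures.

2512000 litres

1 mm over 1 m² is 1 L, so volume = 232.83 × 10788.4 = 2511863.2 L ≈ 2512000 L.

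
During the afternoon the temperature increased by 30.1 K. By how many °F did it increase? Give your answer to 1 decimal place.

Converting a difference, only the 9/5 scale factor applies: Δ°F = 30.1 × 1.8 = 54.2 °F.

54.2 °F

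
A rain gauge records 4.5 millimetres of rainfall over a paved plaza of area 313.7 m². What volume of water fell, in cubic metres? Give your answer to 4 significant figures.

1.412 cubic metres

1 mm over 1 m² is 1 L, so volume = 4.5 × 313.7 = 1411.65 L = 1.412 m³.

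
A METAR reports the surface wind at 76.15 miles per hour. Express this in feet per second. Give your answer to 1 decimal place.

1 mph = 1.46667 ft/s, so 76.15 × 1.46667 = 111.7 ft/s.

111.7 ft/s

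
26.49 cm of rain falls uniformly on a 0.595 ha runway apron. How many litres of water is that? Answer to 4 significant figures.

1576000 litres

Depth: 26.49 cm × 10 = 264.9 mm.
Area: 0.595 ha = 5950 m².
1 mm over 1 m² is 1 L, so volume = 264.9 × 5950 = 1576155 L ≈ 1576000 L.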